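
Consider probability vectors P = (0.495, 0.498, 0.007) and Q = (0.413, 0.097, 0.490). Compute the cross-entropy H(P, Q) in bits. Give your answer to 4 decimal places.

H(P,Q) = −Σ p·log₂ q.
  −0.495·log₂(0.413) = 0.63151
  −0.498·log₂(0.097) = 1.67620
  −0.007·log₂(0.490) = 0.00720
H(P,Q) = 2.3149 bits.

2.3149 bits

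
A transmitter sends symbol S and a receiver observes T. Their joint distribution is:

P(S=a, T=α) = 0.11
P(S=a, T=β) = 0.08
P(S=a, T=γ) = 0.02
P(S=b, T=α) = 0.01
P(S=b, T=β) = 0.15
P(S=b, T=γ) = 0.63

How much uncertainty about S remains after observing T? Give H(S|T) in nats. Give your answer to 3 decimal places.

Chain rule: H(S|T) = H(S,T) − H(T).
Marginals: p(S) = (0.2100, 0.7900), p(T) = (0.1200, 0.2300, 0.6500).
H(S,T) = 1.1448 nats; H(T) = 0.8725 nats.
H(S|T) = 1.1448 − 0.8725 = 0.272 nats.

0.272 nats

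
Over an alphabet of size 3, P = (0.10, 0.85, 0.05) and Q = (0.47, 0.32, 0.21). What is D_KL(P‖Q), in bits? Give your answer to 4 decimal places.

0.8712 bits

D(P‖Q) = Σ p·log₂(p/q).
  0.10·log₂(0.10/0.47) = -0.22327
  0.85·log₂(0.85/0.32) = 1.19798
  0.05·log₂(0.05/0.21) = -0.10352
D(P‖Q) = 0.8712 bits.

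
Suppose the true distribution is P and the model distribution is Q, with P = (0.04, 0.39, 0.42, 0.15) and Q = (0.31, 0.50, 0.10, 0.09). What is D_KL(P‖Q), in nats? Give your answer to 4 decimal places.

0.5006 nats

D(P‖Q) = Σ p·ln(p/q).
  0.04·ln(0.04/0.31) = -0.08191
  0.39·ln(0.39/0.50) = -0.09690
  0.42·ln(0.42/0.10) = 0.60274
  0.15·ln(0.15/0.09) = 0.07662
D(P‖Q) = 0.5006 nats.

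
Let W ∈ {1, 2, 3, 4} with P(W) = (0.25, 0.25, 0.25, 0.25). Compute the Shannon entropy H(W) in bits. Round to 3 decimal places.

2.000 bits

H(W) = −Σ p·log₂ p.
  −(0.25)·log₂(0.25) = 0.5000
  −(0.25)·log₂(0.25) = 0.5000
  −(0.25)·log₂(0.25) = 0.5000
  −(0.25)·log₂(0.25) = 0.5000
Sum: 0.5000 + 0.5000 + 0.5000 + 0.5000 = 2.000 bits.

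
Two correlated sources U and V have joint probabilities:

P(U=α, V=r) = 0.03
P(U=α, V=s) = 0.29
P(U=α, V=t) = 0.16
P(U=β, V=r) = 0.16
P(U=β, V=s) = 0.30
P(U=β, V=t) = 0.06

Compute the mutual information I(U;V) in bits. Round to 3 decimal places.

0.103 bits

Marginals: p(U) = (0.4800, 0.5200), p(V) = (0.1900, 0.5900, 0.2200).
I(U;V) = H(U) + H(V) − H(U,V).
H(U) = 0.9988, H(V) = 1.3849, H(U,V) = 2.2803.
I(U;V) = 0.9988 + 1.3849 − 2.2803 = 0.103 bits.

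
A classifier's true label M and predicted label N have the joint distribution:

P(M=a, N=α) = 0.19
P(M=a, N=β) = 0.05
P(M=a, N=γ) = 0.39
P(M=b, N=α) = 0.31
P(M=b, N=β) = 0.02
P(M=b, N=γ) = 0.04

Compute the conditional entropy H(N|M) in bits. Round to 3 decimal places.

1.073 bits

Marginals: p(M) = (0.6300, 0.3700), p(N) = (0.5000, 0.0700, 0.4300).
H(N|M) = Σ p(M) · H(N|M=·).
  M=a: p=0.6300, H(N|M=a) = 1.2400
  M=b: p=0.3700, H(N|M=b) = 0.7884
Weighted sum = 1.073 bits.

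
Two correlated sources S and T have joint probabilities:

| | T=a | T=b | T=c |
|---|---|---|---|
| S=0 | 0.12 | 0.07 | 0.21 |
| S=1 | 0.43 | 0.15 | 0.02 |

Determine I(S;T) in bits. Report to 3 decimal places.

Marginals: p(S) = (0.4000, 0.6000), p(T) = (0.5500, 0.2200, 0.2300).
I(S;T) = Σ p(x,y)·log₂[p(x,y)/(p(x)p(y))].
  (0,a): 0.12·log₂(0.5455) = -0.1049
  (0,b): 0.07·log₂(0.7955) = -0.0231
  (0,c): 0.21·log₂(2.2826) = 0.2500
  (1,a): 0.43·log₂(1.3030) = 0.1642
  (1,b): 0.15·log₂(1.1364) = 0.0277
  (1,c): 0.02·log₂(0.1449) = -0.0557
Sum = 0.258 bits.

0.258 bits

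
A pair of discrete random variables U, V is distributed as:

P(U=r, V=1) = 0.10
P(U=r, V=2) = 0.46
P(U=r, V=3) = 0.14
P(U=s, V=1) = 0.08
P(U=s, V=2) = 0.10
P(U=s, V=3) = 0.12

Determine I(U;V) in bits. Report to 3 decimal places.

Marginals: p(U) = (0.7000, 0.3000), p(V) = (0.1800, 0.5600, 0.2600).
I(U;V) = H(U) + H(V) − H(U,V).
H(U) = 0.8813, H(V) = 1.4190, H(U,V) = 2.2354.
I(U;V) = 0.8813 + 1.4190 − 2.2354 = 0.065 bits.

0.065 bits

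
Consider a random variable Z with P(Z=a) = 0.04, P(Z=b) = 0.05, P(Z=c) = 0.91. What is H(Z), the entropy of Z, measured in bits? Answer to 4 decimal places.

0.5257 bits

H(Z) = −Σ p·log₂ p.
  −(0.04)·log₂(0.04) = 0.18575
  −(0.05)·log₂(0.05) = 0.21610
  −(0.91)·log₂(0.91) = 0.12382
Sum: 0.18575 + 0.21610 + 0.12382 = 0.5257 bits.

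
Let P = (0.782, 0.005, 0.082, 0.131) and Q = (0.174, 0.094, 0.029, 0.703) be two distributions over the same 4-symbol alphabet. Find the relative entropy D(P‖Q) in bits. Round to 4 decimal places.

1.4797 bits

D(P‖Q) = Σ p·log₂(p/q).
  0.782·log₂(0.782/0.174) = 1.69544
  0.005·log₂(0.005/0.094) = -0.02116
  0.082·log₂(0.082/0.029) = 0.12296
  0.131·log₂(0.131/0.703) = -0.31754
D(P‖Q) = 1.4797 bits.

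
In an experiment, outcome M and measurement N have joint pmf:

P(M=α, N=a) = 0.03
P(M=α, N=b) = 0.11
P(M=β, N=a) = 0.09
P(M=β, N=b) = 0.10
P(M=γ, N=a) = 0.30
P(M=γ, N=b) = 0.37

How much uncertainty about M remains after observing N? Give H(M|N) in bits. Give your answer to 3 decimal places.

Marginals: p(M) = (0.1400, 0.1900, 0.6700), p(N) = (0.4200, 0.5800).
H(M|N) = Σ p(N) · H(M|N=·).
  N=a: p=0.4200, H(M|N=a) = 1.0949
  N=b: p=0.5800, H(M|N=b) = 1.3059
Weighted sum = 1.217 bits.

1.217 bits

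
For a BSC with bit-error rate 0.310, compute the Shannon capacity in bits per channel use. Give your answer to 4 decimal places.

0.1068 bits

Binary symmetric channel: C = 1 − h₂(ε) where h₂ is the binary entropy function.
h₂(0.310) = −0.310·log₂0.310 − 0.690·log₂0.690 = 0.8932.
C = 1 − 0.8932 = 0.1068 bits per channel use.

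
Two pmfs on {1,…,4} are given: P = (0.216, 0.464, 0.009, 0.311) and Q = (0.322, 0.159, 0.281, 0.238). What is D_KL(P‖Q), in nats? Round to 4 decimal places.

0.4629 nats

D(P‖Q) = Σ p·ln(p/q).
  0.216·ln(0.216/0.322) = -0.08624
  0.464·ln(0.464/0.159) = 0.49693
  0.009·ln(0.009/0.281) = -0.03097
  0.311·ln(0.311/0.238) = 0.08320
D(P‖Q) = 0.4629 nats.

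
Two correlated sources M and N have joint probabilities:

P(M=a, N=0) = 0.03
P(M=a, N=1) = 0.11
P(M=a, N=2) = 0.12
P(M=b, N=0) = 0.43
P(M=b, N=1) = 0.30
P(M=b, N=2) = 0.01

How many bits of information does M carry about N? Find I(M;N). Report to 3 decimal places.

Marginals: p(M) = (0.2600, 0.7400), p(N) = (0.4600, 0.4100, 0.1300).
I(M;N) = Σ p(x,y)·log₂[p(x,y)/(p(x)p(y))].
  (a,0): 0.03·log₂(0.2508) = -0.0599
  (a,1): 0.11·log₂(1.0319) = 0.0050
  (a,2): 0.12·log₂(3.5503) = 0.2194
  (b,0): 0.43·log₂(1.2632) = 0.1450
  (b,1): 0.30·log₂(0.9888) = -0.0049
  (b,2): 0.01·log₂(0.1040) = -0.0327
Sum = 0.272 bits.

0.272 bits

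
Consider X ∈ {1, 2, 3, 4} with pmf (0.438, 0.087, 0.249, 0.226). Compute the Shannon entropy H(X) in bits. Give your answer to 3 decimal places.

H(X) = −Σ p·log₂ p.
  −(0.438)·log₂(0.438) = 0.5217
  −(0.087)·log₂(0.087) = 0.3065
  −(0.249)·log₂(0.249) = 0.4994
  −(0.226)·log₂(0.226) = 0.4849
Sum: 0.5217 + 0.3065 + 0.4994 + 0.4849 = 1.812 bits.

1.812 bits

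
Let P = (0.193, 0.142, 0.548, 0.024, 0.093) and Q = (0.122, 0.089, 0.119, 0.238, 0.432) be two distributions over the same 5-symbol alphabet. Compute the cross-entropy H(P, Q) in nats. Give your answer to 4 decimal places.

H(P,Q) = −Σ p·ln q.
  −0.193·ln(0.122) = 0.40602
  −0.142·ln(0.089) = 0.34351
  −0.548·ln(0.119) = 1.16649
  −0.024·ln(0.238) = 0.03445
  −0.093·ln(0.432) = 0.07806
H(P,Q) = 2.0285 nats.

2.0285 nats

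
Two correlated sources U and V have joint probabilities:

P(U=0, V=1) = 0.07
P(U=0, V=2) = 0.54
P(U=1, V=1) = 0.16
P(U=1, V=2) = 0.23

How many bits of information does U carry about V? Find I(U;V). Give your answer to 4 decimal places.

Marginals: p(U) = (0.6100, 0.3900), p(V) = (0.2300, 0.7700).
I(U;V) = H(U) + H(V) − H(U,V).
H(U) = 0.9648, H(V) = 0.7780, H(U,V) = 1.6593.
I(U;V) = 0.9648 + 0.7780 − 1.6593 = 0.0835 bits.

0.0835 bits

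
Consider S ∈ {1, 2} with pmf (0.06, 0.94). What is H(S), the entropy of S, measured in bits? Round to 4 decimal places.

0.3274 bits

H(S) = −Σ p·log₂ p.
  −(0.06)·log₂(0.06) = 0.24353
  −(0.94)·log₂(0.94) = 0.08391
Sum: 0.24353 + 0.08391 = 0.3274 bits.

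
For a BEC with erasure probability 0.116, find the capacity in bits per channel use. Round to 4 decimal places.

0.8840 bits

Binary erasure channel: capacity C = 1 − ε.
C = 1 − 0.116 = 0.8840 bits per channel use.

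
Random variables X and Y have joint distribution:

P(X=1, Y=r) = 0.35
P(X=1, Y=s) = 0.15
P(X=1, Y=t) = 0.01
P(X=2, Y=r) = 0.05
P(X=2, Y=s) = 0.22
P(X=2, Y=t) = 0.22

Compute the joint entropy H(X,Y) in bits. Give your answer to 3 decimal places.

H(X,Y) = −Σ p(x,y)·log₂ p(x,y) over all 6 cells.
  cell (1,r): −0.35·log₂0.35 = 0.5301
  cell (1,s): −0.15·log₂0.15 = 0.4105
  cell (1,t): −0.01·log₂0.01 = 0.0664
  cell (2,r): −0.05·log₂0.05 = 0.2161
  cell (2,s): −0.22·log₂0.22 = 0.4806
  cell (2,t): −0.22·log₂0.22 = 0.4806
Sum = 2.184 bits.

2.184 bits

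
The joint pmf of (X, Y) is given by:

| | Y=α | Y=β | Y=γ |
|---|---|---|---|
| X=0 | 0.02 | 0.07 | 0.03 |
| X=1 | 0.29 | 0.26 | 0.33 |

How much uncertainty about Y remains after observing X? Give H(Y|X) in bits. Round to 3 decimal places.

Chain rule: H(Y|X) = H(X,Y) − H(X).
Marginals: p(X) = (0.1200, 0.8800), p(Y) = (0.3100, 0.3300, 0.3600).
H(X,Y) = 2.0842 bits; H(X) = 0.5294 bits.
H(Y|X) = 2.0842 − 0.5294 = 1.555 bits.

1.555 bits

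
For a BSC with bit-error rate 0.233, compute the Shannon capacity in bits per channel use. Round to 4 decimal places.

0.2168 bits

Binary symmetric channel: C = 1 − h₂(ε) where h₂ is the binary entropy function.
h₂(0.233) = −0.233·log₂0.233 − 0.767·log₂0.767 = 0.7832.
C = 1 − 0.7832 = 0.2168 bits per channel use.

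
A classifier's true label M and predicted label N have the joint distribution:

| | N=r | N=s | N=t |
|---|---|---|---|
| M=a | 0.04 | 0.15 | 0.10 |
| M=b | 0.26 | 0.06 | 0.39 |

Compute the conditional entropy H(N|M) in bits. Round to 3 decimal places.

1.338 bits

Chain rule: H(N|M) = H(M,N) − H(M).
Marginals: p(M) = (0.2900, 0.7100), p(N) = (0.3000, 0.2100, 0.4900).
H(M,N) = 2.2071 bits; H(M) = 0.8687 bits.
H(N|M) = 2.2071 − 0.8687 = 1.338 bits.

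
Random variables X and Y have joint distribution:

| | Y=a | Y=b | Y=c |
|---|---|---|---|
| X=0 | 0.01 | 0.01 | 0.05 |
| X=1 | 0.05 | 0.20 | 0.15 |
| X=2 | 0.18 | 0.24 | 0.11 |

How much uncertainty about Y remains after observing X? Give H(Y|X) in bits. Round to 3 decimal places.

Marginals: p(X) = (0.0700, 0.4000, 0.5300), p(Y) = (0.2400, 0.4500, 0.3100).
H(Y|X) = Σ p(X) · H(Y|X=·).
  X=0: p=0.0700, H(Y|X=0) = 1.1488
  X=1: p=0.4000, H(Y|X=1) = 1.4056
  X=2: p=0.5300, H(Y|X=2) = 1.5175
Weighted sum = 1.447 bits.

1.447 bits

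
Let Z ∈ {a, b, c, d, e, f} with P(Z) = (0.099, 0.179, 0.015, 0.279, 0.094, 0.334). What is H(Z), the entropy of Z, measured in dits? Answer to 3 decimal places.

0.671 dits

H(Z) = −Σ p·log₁₀ p.
  −(0.099)·log₁₀(0.099) = 0.0994
  −(0.179)·log₁₀(0.179) = 0.1337
  −(0.015)·log₁₀(0.015) = 0.0274
  −(0.279)·log₁₀(0.279) = 0.1547
  −(0.094)·log₁₀(0.094) = 0.0965
  −(0.334)·log₁₀(0.334) = 0.1591
Sum: 0.0994 + 0.1337 + 0.0274 + 0.1547 + 0.0965 + 0.1591 = 0.671 dits.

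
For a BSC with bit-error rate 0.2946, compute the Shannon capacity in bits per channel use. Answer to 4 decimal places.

Binary symmetric channel: C = 1 − h₂(ε) where h₂ is the binary entropy function.
h₂(0.2946) = −0.2946·log₂0.2946 − 0.7054·log₂0.7054 = 0.8746.
C = 1 − 0.8746 = 0.1254 bits per channel use.

0.1254 bits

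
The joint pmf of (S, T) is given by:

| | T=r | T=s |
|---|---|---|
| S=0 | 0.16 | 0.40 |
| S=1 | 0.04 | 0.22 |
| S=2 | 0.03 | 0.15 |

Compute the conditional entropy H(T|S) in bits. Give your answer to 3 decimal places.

0.761 bits

Chain rule: H(T|S) = H(S,T) − H(S).
Marginals: p(S) = (0.5600, 0.2600, 0.1800), p(T) = (0.2300, 0.7700).
H(S,T) = 2.1804 bits; H(S) = 1.4190 bits.
H(T|S) = 2.1804 − 1.4190 = 0.761 bits.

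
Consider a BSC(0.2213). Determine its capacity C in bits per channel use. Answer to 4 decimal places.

0.2375 bits

Binary symmetric channel: C = 1 − h₂(ε) where h₂ is the binary entropy function.
h₂(0.2213) = −0.2213·log₂0.2213 − 0.7787·log₂0.7787 = 0.7625.
C = 1 − 0.7625 = 0.2375 bits per channel use.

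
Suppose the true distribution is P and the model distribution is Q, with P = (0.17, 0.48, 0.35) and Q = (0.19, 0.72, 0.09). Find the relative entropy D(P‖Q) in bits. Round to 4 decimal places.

D(P‖Q) = Σ p·log₂(p/q).
  0.17·log₂(0.17/0.19) = -0.02728
  0.48·log₂(0.48/0.72) = -0.28078
  0.35·log₂(0.35/0.09) = 0.68578
D(P‖Q) = 0.3777 bits.

0.3777 bits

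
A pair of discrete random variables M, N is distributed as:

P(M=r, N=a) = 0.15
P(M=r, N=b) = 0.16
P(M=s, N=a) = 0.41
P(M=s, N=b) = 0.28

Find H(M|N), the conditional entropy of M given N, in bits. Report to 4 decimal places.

0.8856 bits

Marginals: p(M) = (0.3100, 0.6900), p(N) = (0.5600, 0.4400).
H(M|N) = Σ p(N) · H(M|N=·).
  N=a: p=0.5600, H(M|N=a) = 0.8384
  N=b: p=0.4400, H(M|N=b) = 0.9457
Weighted sum = 0.8856 bits.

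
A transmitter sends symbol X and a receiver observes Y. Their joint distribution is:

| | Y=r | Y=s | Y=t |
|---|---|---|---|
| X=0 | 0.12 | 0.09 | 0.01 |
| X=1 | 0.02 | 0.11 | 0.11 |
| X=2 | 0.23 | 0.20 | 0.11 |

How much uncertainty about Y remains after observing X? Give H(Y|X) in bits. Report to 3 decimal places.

1.407 bits

Chain rule: H(Y|X) = H(X,Y) − H(X).
Marginals: p(X) = (0.2200, 0.2400, 0.5400), p(Y) = (0.3700, 0.4000, 0.2300).
H(X,Y) = 2.8620 bits; H(X) = 1.4548 bits.
H(Y|X) = 2.8620 − 1.4548 = 1.407 bits.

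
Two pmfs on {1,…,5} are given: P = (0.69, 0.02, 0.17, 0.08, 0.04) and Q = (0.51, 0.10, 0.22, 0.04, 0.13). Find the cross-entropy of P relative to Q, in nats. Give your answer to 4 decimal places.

H(P,Q) = −Σ p·ln q.
  −0.69·ln(0.51) = 0.46461
  −0.02·ln(0.10) = 0.04605
  −0.17·ln(0.22) = 0.25740
  −0.08·ln(0.04) = 0.25751
  −0.04·ln(0.13) = 0.08161
H(P,Q) = 1.1072 nats.

1.1072 nats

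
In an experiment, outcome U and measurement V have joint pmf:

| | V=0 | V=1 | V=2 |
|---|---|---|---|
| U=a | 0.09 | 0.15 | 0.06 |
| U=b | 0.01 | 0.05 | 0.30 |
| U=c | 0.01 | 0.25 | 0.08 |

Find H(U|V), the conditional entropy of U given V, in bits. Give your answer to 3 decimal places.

Marginals: p(U) = (0.3000, 0.3600, 0.3400), p(V) = (0.1100, 0.4500, 0.4400).
H(U|V) = Σ p(V) · H(U|V=·).
  V=0: p=0.1100, H(U|V=0) = 0.8659
  V=1: p=0.4500, H(U|V=1) = 1.3516
  V=2: p=0.4400, H(U|V=2) = 1.2159
Weighted sum = 1.238 bits.

1.238 bits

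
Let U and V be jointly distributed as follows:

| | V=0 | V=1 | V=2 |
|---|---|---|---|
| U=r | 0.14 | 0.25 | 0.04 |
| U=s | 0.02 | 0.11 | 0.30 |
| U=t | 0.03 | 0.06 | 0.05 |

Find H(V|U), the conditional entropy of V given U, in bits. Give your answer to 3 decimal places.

Marginals: p(U) = (0.4300, 0.4300, 0.1400), p(V) = (0.1900, 0.4200, 0.3900).
H(V|U) = Σ p(U) · H(V|U=·).
  U=r: p=0.4300, H(V|U=r) = 1.3007
  U=s: p=0.4300, H(V|U=s) = 1.0714
  U=t: p=0.1400, H(V|U=t) = 1.5306
Weighted sum = 1.234 bits.

1.234 bits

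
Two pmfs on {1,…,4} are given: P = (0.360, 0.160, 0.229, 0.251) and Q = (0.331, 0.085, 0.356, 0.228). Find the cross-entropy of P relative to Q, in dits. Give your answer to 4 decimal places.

H(P,Q) = −Σ p·log₁₀ q.
  −0.360·log₁₀(0.331) = 0.17286
  −0.160·log₁₀(0.085) = 0.17129
  −0.229·log₁₀(0.356) = 0.10272
  −0.251·log₁₀(0.228) = 0.16116
H(P,Q) = 0.6080 dits.

0.6080 dits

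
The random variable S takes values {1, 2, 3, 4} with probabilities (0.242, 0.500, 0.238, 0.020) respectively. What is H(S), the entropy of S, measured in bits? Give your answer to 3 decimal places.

H(S) = −Σ p·log₂ p.
  −(0.242)·log₂(0.242) = 0.4954
  −(0.500)·log₂(0.500) = 0.5000
  −(0.238)·log₂(0.238) = 0.4929
  −(0.020)·log₂(0.020) = 0.1129
Sum: 0.4954 + 0.5000 + 0.4929 + 0.1129 = 1.601 bits.

1.601 bits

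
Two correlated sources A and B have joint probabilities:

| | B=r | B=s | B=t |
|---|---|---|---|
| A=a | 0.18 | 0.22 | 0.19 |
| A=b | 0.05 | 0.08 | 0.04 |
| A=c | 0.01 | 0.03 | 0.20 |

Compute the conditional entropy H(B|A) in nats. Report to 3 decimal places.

0.956 nats

Marginals: p(A) = (0.5900, 0.1700, 0.2400), p(B) = (0.2400, 0.3300, 0.4300).
H(B|A) = Σ p(A) · H(B|A=·).
  A=a: p=0.5900, H(B|A=a) = 1.0949
  A=b: p=0.1700, H(B|A=b) = 1.0551
  A=c: p=0.2400, H(B|A=c) = 0.5443
Weighted sum = 0.956 nats.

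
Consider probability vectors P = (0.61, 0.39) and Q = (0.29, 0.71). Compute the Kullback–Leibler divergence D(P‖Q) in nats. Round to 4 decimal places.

0.2199 nats

D(P‖Q) = Σ p·ln(p/q).
  0.61·ln(0.61/0.29) = 0.45358
  0.39·ln(0.39/0.71) = -0.23366
D(P‖Q) = 0.2199 nats.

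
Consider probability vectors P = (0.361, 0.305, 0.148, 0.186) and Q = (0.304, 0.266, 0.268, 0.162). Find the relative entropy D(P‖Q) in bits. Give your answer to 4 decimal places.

0.0600 bits

D(P‖Q) = Σ p·log₂(p/q).
  0.361·log₂(0.361/0.304) = 0.08950
  0.305·log₂(0.305/0.266) = 0.06020
  0.148·log₂(0.148/0.268) = -0.12678
  0.186·log₂(0.186/0.162) = 0.03707
D(P‖Q) = 0.0600 bits.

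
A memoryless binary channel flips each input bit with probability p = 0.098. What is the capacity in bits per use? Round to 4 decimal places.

Binary symmetric channel: C = 1 − h₂(ε) where h₂ is the binary entropy function.
h₂(0.098) = −0.098·log₂0.098 − 0.902·log₂0.902 = 0.4626.
C = 1 − 0.4626 = 0.5374 bits per channel use.

0.5374 bits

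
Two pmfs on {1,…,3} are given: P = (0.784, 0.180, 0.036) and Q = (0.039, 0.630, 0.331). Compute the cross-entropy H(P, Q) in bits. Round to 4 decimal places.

3.8468 bits

H(P,Q) = −Σ p·log₂ q.
  −0.784·log₂(0.039) = 3.66942
  −0.180·log₂(0.630) = 0.11998
  −0.036·log₂(0.331) = 0.05742
H(P,Q) = 3.8468 bits.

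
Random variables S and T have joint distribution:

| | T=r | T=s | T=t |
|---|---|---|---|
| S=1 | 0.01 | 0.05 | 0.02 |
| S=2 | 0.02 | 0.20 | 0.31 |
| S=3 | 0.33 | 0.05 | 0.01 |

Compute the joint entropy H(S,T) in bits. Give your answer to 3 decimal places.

2.307 bits

H(S,T) = −Σ p(x,y)·log₂ p(x,y) over all 9 cells.
  cell (1,r): −0.01·log₂0.01 = 0.0664
  cell (1,s): −0.05·log₂0.05 = 0.2161
  cell (1,t): −0.02·log₂0.02 = 0.1129
  cell (2,r): −0.02·log₂0.02 = 0.1129
  cell (2,s): −0.20·log₂0.20 = 0.4644
  cell (2,t): −0.31·log₂0.31 = 0.5238
  cell (3,r): −0.33·log₂0.33 = 0.5278
  cell (3,s): −0.05·log₂0.05 = 0.2161
  cell (3,t): −0.01·log₂0.01 = 0.0664
Sum = 2.307 bits.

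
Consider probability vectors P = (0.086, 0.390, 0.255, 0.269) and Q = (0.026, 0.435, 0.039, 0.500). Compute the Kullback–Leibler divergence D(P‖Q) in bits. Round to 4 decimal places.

0.5372 bits

D(P‖Q) = Σ p·log₂(p/q).
  0.086·log₂(0.086/0.026) = 0.14842
  0.390·log₂(0.390/0.435) = -0.06144
  0.255·log₂(0.255/0.039) = 0.69078
  0.269·log₂(0.269/0.500) = -0.24057
D(P‖Q) = 0.5372 bits.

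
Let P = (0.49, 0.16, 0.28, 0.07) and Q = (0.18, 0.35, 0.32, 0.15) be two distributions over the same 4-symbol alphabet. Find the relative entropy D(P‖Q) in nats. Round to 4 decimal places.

D(P‖Q) = Σ p·ln(p/q).
  0.49·ln(0.49/0.18) = 0.49071
  0.16·ln(0.16/0.35) = -0.12524
  0.28·ln(0.28/0.32) = -0.03739
  0.07·ln(0.07/0.15) = -0.05335
D(P‖Q) = 0.2747 nats.

0.2747 nats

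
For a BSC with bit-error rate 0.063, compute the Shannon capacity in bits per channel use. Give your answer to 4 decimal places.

Binary symmetric channel: C = 1 − h₂(ε) where h₂ is the binary entropy function.
h₂(0.063) = −0.063·log₂0.063 − 0.937·log₂0.937 = 0.3392.
C = 1 − 0.3392 = 0.6608 bits per channel use.

0.6608 bits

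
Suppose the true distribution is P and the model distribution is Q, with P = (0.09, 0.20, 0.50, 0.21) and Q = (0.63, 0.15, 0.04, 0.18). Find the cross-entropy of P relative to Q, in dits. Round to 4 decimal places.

1.0382 dits

H(P,Q) = −Σ p·log₁₀ q.
  −0.09·log₁₀(0.63) = 0.01806
  −0.20·log₁₀(0.15) = 0.16478
  −0.50·log₁₀(0.04) = 0.69897
  −0.21·log₁₀(0.18) = 0.15639
H(P,Q) = 1.0382 dits.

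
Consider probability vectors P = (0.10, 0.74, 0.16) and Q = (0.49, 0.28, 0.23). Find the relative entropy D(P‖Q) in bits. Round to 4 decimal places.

0.7245 bits

D(P‖Q) = Σ p·log₂(p/q).
  0.10·log₂(0.10/0.49) = -0.22928
  0.74·log₂(0.74/0.28) = 1.03755
  0.16·log₂(0.16/0.23) = -0.08377
D(P‖Q) = 0.7245 bits.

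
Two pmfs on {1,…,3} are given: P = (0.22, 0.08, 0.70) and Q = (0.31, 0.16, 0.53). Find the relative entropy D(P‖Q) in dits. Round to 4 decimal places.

D(P‖Q) = Σ p·log₁₀(p/q).
  0.22·log₁₀(0.22/0.31) = -0.03277
  0.08·log₁₀(0.08/0.16) = -0.02408
  0.70·log₁₀(0.70/0.53) = 0.08458
D(P‖Q) = 0.0277 dits.

0.0277 dits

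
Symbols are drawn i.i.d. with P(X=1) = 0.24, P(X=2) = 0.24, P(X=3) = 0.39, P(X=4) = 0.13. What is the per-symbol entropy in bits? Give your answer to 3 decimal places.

H(X) = −Σ p·log₂ p.
  −(0.24)·log₂(0.24) = 0.4941
  −(0.24)·log₂(0.24) = 0.4941
  −(0.39)·log₂(0.39) = 0.5298
  −(0.13)·log₂(0.13) = 0.3826
Sum: 0.4941 + 0.4941 + 0.5298 + 0.3826 = 1.901 bits.

1.901 bits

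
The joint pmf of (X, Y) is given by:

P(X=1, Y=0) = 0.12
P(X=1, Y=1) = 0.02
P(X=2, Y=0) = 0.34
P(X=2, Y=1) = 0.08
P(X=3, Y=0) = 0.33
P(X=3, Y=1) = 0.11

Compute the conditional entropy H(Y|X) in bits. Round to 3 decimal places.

Marginals: p(X) = (0.1400, 0.4200, 0.4400), p(Y) = (0.7900, 0.2100).
H(Y|X) = Σ p(X) · H(Y|X=·).
  X=1: p=0.1400, H(Y|X=1) = 0.5917
  X=2: p=0.4200, H(Y|X=2) = 0.7025
  X=3: p=0.4400, H(Y|X=3) = 0.8113
Weighted sum = 0.735 bits.

0.735 bits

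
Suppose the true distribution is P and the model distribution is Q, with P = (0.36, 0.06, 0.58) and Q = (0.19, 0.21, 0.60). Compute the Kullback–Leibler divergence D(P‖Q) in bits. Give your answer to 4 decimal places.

D(P‖Q) = Σ p·log₂(p/q).
  0.36·log₂(0.36/0.19) = 0.33192
  0.06·log₂(0.06/0.21) = -0.10844
  0.58·log₂(0.58/0.60) = -0.02837
D(P‖Q) = 0.1951 bits.

0.1951 bits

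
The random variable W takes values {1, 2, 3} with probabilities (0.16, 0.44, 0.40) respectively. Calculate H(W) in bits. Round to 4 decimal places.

1.4729 bits

H(W) = −Σ p·log₂ p.
  −(0.16)·log₂(0.16) = 0.42302
  −(0.44)·log₂(0.44) = 0.52115
  −(0.40)·log₂(0.40) = 0.52877
Sum: 0.42302 + 0.52115 + 0.52877 = 1.4729 bits.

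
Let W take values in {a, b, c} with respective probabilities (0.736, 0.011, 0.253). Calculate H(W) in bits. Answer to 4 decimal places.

0.8987 bits

H(W) = −Σ p·log₂ p.
  −(0.736)·log₂(0.736) = 0.32548
  −(0.011)·log₂(0.011) = 0.07157
  −(0.253)·log₂(0.253) = 0.50165
Sum: 0.32548 + 0.07157 + 0.50165 = 0.8987 bits.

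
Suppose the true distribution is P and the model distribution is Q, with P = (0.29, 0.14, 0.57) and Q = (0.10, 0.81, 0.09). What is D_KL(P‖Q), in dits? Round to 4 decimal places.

0.4843 dits

D(P‖Q) = Σ p·log₁₀(p/q).
  0.29·log₁₀(0.29/0.10) = 0.13410
  0.14·log₁₀(0.14/0.81) = -0.10673
  0.57·log₁₀(0.57/0.09) = 0.45693
D(P‖Q) = 0.4843 dits.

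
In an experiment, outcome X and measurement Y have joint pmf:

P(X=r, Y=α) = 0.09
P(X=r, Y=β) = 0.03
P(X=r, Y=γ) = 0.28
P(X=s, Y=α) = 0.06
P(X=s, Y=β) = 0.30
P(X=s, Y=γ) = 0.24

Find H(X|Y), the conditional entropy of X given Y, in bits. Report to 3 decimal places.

0.808 bits

Chain rule: H(X|Y) = H(X,Y) − H(Y).
Marginals: p(X) = (0.4000, 0.6000), p(Y) = (0.1500, 0.3300, 0.5200).
H(X,Y) = 2.2374 bits; H(Y) = 1.4289 bits.
H(X|Y) = 2.2374 − 1.4289 = 0.808 bits.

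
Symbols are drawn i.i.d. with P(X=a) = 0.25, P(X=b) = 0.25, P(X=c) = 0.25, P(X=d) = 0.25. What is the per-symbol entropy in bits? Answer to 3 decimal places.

H(X) = −Σ p·log₂ p.
  −(0.25)·log₂(0.25) = 0.5000
  −(0.25)·log₂(0.25) = 0.5000
  −(0.25)·log₂(0.25) = 0.5000
  −(0.25)·log₂(0.25) = 0.5000
Sum: 0.5000 + 0.5000 + 0.5000 + 0.5000 = 2.000 bits.

2.000 bits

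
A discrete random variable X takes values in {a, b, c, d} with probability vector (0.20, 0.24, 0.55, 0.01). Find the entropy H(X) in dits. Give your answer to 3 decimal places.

0.451 dits

H(X) = −Σ p·log₁₀ p.
  −(0.20)·log₁₀(0.20) = 0.1398
  −(0.24)·log₁₀(0.24) = 0.1487
  −(0.55)·log₁₀(0.55) = 0.1428
  −(0.01)·log₁₀(0.01) = 0.0200
Sum: 0.1398 + 0.1487 + 0.1428 + 0.0200 = 0.451 dits.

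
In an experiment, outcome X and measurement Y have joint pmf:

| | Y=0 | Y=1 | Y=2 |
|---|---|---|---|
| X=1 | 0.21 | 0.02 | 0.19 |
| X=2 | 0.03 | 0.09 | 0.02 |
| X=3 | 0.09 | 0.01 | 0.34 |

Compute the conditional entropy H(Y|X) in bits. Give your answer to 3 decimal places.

1.083 bits

Chain rule: H(Y|X) = H(X,Y) − H(X).
Marginals: p(X) = (0.4200, 0.1400, 0.4400), p(Y) = (0.3300, 0.1200, 0.5500).
H(X,Y) = 2.5265 bits; H(X) = 1.4439 bits.
H(Y|X) = 2.5265 − 1.4439 = 1.083 bits.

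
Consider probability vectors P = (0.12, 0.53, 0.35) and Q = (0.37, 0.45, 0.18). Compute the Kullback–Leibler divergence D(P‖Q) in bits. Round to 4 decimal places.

D(P‖Q) = Σ p·log₂(p/q).
  0.12·log₂(0.12/0.37) = -0.19494
  0.53·log₂(0.53/0.45) = 0.12512
  0.35·log₂(0.35/0.18) = 0.33578
D(P‖Q) = 0.2660 bits.

0.2660 bits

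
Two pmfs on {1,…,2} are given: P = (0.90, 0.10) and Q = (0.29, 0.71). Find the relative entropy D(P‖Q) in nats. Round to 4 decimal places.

D(P‖Q) = Σ p·ln(p/q).
  0.90·ln(0.90/0.29) = 1.01926
  0.10·ln(0.10/0.71) = -0.19601
D(P‖Q) = 0.8233 nats.

0.8233 nats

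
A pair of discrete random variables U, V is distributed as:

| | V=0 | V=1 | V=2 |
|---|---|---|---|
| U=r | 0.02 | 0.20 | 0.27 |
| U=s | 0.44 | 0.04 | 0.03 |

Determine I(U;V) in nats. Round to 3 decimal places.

Marginals: p(U) = (0.4900, 0.5100), p(V) = (0.4600, 0.2400, 0.3000).
I(U;V) = H(U) + H(V) − H(U,V).
H(U) = 0.6929, H(V) = 1.0609, H(U,V) = 1.3488.
I(U;V) = 0.6929 + 1.0609 − 1.3488 = 0.405 nats.

0.405 nats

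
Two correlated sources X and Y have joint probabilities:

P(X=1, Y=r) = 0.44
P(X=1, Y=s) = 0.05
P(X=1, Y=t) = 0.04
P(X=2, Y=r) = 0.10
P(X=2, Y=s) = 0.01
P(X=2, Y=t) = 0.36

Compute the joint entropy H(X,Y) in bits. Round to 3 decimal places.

H(X,Y) = −Σ p(x,y)·log₂ p(x,y) over all 6 cells.
  cell (1,r): −0.44·log₂0.44 = 0.5211
  cell (1,s): −0.05·log₂0.05 = 0.2161
  cell (1,t): −0.04·log₂0.04 = 0.1858
  cell (2,r): −0.10·log₂0.10 = 0.3322
  cell (2,s): −0.01·log₂0.01 = 0.0664
  cell (2,t): −0.36·log₂0.36 = 0.5306
Sum = 1.852 bits.

1.852 bits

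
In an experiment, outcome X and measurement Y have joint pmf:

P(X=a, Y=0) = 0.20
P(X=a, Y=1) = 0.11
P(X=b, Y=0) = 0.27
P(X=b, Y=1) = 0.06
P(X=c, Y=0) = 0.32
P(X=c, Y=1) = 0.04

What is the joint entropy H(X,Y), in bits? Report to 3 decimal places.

2.280 bits

H(X,Y) = −Σ p(x,y)·log₂ p(x,y) over all 6 cells.
  cell (a,0): −0.20·log₂0.20 = 0.4644
  cell (a,1): −0.11·log₂0.11 = 0.3503
  cell (b,0): −0.27·log₂0.27 = 0.5100
  cell (b,1): −0.06·log₂0.06 = 0.2435
  cell (c,0): −0.32·log₂0.32 = 0.5260
  cell (c,1): −0.04·log₂0.04 = 0.1858
Sum = 2.280 bits.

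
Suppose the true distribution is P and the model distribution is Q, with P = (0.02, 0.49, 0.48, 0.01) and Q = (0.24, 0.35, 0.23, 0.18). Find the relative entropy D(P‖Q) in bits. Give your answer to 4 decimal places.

D(P‖Q) = Σ p·log₂(p/q).
  0.02·log₂(0.02/0.24) = -0.07170
  0.49·log₂(0.49/0.35) = 0.23786
  0.48·log₂(0.48/0.23) = 0.50947
  0.01·log₂(0.01/0.18) = -0.04170
D(P‖Q) = 0.6339 bits.

0.6339 bits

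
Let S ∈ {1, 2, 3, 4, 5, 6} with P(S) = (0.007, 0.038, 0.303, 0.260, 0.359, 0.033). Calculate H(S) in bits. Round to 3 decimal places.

1.950 bits

H(S) = −Σ p·log₂ p.
  −(0.007)·log₂(0.007) = 0.0501
  −(0.038)·log₂(0.038) = 0.1793
  −(0.303)·log₂(0.303) = 0.5220
  −(0.260)·log₂(0.260) = 0.5053
  −(0.359)·log₂(0.359) = 0.5306
  −(0.033)·log₂(0.033) = 0.1624
Sum: 0.0501 + 0.1793 + 0.5220 + 0.5053 + 0.5306 + 0.1624 = 1.950 bits.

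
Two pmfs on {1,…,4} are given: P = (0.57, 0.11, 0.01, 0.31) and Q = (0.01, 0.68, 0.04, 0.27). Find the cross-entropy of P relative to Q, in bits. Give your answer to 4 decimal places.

H(P,Q) = −Σ p·log₂ q.
  −0.57·log₂(0.01) = 3.78700
  −0.11·log₂(0.68) = 0.06120
  −0.01·log₂(0.04) = 0.04644
  −0.31·log₂(0.27) = 0.58558
H(P,Q) = 4.4802 bits.

4.4802 bits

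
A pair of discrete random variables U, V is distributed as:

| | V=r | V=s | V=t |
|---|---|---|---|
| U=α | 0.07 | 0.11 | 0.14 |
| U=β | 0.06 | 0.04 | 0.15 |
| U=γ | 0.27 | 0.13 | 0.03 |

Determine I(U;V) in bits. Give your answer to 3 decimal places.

Marginals: p(U) = (0.3200, 0.2500, 0.4300), p(V) = (0.4000, 0.2800, 0.3200).
I(U;V) = H(U) + H(V) − H(U,V).
H(U) = 1.5496, H(V) = 1.5690, H(U,V) = 2.9002.
I(U;V) = 1.5496 + 1.5690 − 2.9002 = 0.218 bits.

0.218 bits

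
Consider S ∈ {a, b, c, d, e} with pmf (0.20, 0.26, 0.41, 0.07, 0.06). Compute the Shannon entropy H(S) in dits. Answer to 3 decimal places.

0.605 dits

H(S) = −Σ p·log₁₀ p.
  −(0.20)·log₁₀(0.20) = 0.1398
  −(0.26)·log₁₀(0.26) = 0.1521
  −(0.41)·log₁₀(0.41) = 0.1588
  −(0.07)·log₁₀(0.07) = 0.0808
  −(0.06)·log₁₀(0.06) = 0.0733
Sum: 0.1398 + 0.1521 + 0.1588 + 0.0808 + 0.0733 = 0.605 dits.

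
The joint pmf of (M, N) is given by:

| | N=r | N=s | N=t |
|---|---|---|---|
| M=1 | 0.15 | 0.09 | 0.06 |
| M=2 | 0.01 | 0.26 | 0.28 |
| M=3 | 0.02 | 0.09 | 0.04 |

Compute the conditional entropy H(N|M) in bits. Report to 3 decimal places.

Chain rule: H(N|M) = H(M,N) − H(M).
Marginals: p(M) = (0.3000, 0.5500, 0.1500), p(N) = (0.1800, 0.4400, 0.3800).
H(M,N) = 2.6640 bits; H(M) = 1.4060 bits.
H(N|M) = 2.6640 − 1.4060 = 1.258 bits.

1.258 bits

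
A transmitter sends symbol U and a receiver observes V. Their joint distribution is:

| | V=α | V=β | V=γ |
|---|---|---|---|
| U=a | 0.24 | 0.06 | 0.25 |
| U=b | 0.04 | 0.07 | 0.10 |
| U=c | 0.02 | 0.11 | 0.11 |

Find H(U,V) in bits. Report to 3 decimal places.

2.838 bits

H(U,V) = −Σ p(x,y)·log₂ p(x,y) over all 9 cells.
  cell (a,α): −0.24·log₂0.24 = 0.4941
  cell (a,β): −0.06·log₂0.06 = 0.2435
  cell (a,γ): −0.25·log₂0.25 = 0.5000
  cell (b,α): −0.04·log₂0.04 = 0.1858
  cell (b,β): −0.07·log₂0.07 = 0.2686
  cell (b,γ): −0.10·log₂0.10 = 0.3322
  cell (c,α): −0.02·log₂0.02 = 0.1129
  cell (c,β): −0.11·log₂0.11 = 0.3503
  cell (c,γ): −0.11·log₂0.11 = 0.3503
Sum = 2.838 bits.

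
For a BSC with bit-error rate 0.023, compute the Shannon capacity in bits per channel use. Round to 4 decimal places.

0.8420 bits

Binary symmetric channel: C = 1 − h₂(ε) where h₂ is the binary entropy function.
h₂(0.023) = −0.023·log₂0.023 − 0.977·log₂0.977 = 0.1580.
C = 1 − 0.1580 = 0.8420 bits per channel use.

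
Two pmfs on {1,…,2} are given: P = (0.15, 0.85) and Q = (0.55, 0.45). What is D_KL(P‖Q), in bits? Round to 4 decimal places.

D(P‖Q) = Σ p·log₂(p/q).
  0.15·log₂(0.15/0.55) = -0.28117
  0.85·log₂(0.85/0.45) = 0.77991
D(P‖Q) = 0.4987 bits.

0.4987 bits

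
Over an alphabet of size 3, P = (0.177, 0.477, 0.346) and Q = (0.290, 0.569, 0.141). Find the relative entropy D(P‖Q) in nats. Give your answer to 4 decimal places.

0.1391 nats

D(P‖Q) = Σ p·ln(p/q).
  0.177·ln(0.177/0.290) = -0.08739
  0.477·ln(0.477/0.569) = -0.08413
  0.346·ln(0.346/0.141) = 0.31060
D(P‖Q) = 0.1391 nats.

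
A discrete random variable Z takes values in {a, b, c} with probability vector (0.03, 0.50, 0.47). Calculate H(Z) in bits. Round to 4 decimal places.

1.1637 bits

H(Z) = −Σ p·log₂ p.
  −(0.03)·log₂(0.03) = 0.15177
  −(0.50)·log₂(0.50) = 0.50000
  −(0.47)·log₂(0.47) = 0.51196
Sum: 0.15177 + 0.50000 + 0.51196 = 1.1637 bits.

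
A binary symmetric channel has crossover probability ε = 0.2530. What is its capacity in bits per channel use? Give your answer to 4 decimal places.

0.1840 bits

Binary symmetric channel: C = 1 − h₂(ε) where h₂ is the binary entropy function.
h₂(0.2530) = −0.2530·log₂0.2530 − 0.7470·log₂0.7470 = 0.8160.
C = 1 − 0.8160 = 0.1840 bits per channel use.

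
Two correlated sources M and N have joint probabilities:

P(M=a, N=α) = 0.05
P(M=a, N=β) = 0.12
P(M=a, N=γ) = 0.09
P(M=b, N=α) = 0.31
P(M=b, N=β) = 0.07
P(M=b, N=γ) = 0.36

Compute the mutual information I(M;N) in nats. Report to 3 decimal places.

Marginals: p(M) = (0.2600, 0.7400), p(N) = (0.3600, 0.1900, 0.4500).
I(M;N) = H(M) + H(N) − H(M,N).
H(M) = 0.5731, H(N) = 1.0427, H(M,N) = 1.5379.
I(M;N) = 0.5731 + 1.0427 − 1.5379 = 0.078 nats.

0.078 nats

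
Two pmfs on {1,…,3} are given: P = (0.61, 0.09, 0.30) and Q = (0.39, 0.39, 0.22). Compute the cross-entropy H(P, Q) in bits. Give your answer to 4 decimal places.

1.6062 bits

H(P,Q) = −Σ p·log₂ q.
  −0.61·log₂(0.39) = 0.82866
  −0.09·log₂(0.39) = 0.12226
  −0.30·log₂(0.22) = 0.65533
H(P,Q) = 1.6062 bits.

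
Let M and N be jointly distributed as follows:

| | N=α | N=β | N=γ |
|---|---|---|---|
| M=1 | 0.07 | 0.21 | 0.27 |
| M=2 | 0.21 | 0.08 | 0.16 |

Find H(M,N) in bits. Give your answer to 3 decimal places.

H(M,N) = −Σ p(x,y)·log₂ p(x,y) over all 6 cells.
  cell (1,α): −0.07·log₂0.07 = 0.2686
  cell (1,β): −0.21·log₂0.21 = 0.4728
  cell (1,γ): −0.27·log₂0.27 = 0.5100
  cell (2,α): −0.21·log₂0.21 = 0.4728
  cell (2,β): −0.08·log₂0.08 = 0.2915
  cell (2,γ): −0.16·log₂0.16 = 0.4230
Sum = 2.439 bits.

2.439 bits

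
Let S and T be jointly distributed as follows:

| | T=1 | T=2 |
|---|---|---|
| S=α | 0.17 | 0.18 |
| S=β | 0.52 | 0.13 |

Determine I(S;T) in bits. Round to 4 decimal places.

0.0741 bits

Marginals: p(S) = (0.3500, 0.6500), p(T) = (0.6900, 0.3100).
I(S;T) = Σ p(x,y)·log₂[p(x,y)/(p(x)p(y))].
  (α,1): 0.17·log₂(0.7039) = -0.08610
  (α,2): 0.18·log₂(1.6590) = 0.13145
  (β,1): 0.52·log₂(1.1594) = 0.11097
  (β,2): 0.13·log₂(0.6452) = -0.08219
Sum = 0.0741 bits.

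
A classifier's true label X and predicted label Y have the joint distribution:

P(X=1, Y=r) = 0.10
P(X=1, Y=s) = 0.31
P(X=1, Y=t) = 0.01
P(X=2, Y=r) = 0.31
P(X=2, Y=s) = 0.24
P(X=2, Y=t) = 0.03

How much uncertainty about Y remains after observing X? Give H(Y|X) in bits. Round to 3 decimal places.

1.111 bits

Marginals: p(X) = (0.4200, 0.5800), p(Y) = (0.4100, 0.5500, 0.0400).
H(Y|X) = Σ p(X) · H(Y|X=·).
  X=1: p=0.4200, H(Y|X=1) = 0.9447
  X=2: p=0.5800, H(Y|X=2) = 1.2308
Weighted sum = 1.111 bits.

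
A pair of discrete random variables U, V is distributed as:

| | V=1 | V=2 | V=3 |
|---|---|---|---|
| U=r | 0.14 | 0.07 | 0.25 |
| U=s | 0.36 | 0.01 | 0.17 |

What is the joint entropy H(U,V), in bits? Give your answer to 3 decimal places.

H(U,V) = −Σ p(x,y)·log₂ p(x,y) over all 6 cells.
  cell (r,1): −0.14·log₂0.14 = 0.3971
  cell (r,2): −0.07·log₂0.07 = 0.2686
  cell (r,3): −0.25·log₂0.25 = 0.5000
  cell (s,1): −0.36·log₂0.36 = 0.5306
  cell (s,2): −0.01·log₂0.01 = 0.0664
  cell (s,3): −0.17·log₂0.17 = 0.4346
Sum = 2.197 bits.

2.197 bits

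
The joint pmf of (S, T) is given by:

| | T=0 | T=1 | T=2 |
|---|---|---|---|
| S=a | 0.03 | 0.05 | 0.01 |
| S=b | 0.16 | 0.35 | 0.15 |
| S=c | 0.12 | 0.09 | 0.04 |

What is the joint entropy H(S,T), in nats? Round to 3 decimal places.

H(S,T) = −Σ p(x,y)·ln p(x,y) over all 9 cells.
  cell (a,0): −0.03·ln0.03 = 0.1052
  cell (a,1): −0.05·ln0.05 = 0.1498
  cell (a,2): −0.01·ln0.01 = 0.0461
  cell (b,0): −0.16·ln0.16 = 0.2932
  cell (b,1): −0.35·ln0.35 = 0.3674
  cell (b,2): −0.15·ln0.15 = 0.2846
  cell (c,0): −0.12·ln0.12 = 0.2544
  cell (c,1): −0.09·ln0.09 = 0.2167
  cell (c,2): −0.04·ln0.04 = 0.1288
Sum = 1.846 nats.

1.846 nats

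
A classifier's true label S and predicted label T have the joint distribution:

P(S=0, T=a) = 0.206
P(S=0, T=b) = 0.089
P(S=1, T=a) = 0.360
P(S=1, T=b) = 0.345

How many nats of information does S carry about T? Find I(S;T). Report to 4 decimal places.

0.0153 nats

Marginals: p(S) = (0.2950, 0.7050), p(T) = (0.5660, 0.4340).
I(S;T) = H(S) + H(T) − H(S,T).
H(S) = 0.6066, H(T) = 0.6844, H(S,T) = 1.2757.
I(S;T) = 0.6066 + 0.6844 − 1.2757 = 0.0153 nats.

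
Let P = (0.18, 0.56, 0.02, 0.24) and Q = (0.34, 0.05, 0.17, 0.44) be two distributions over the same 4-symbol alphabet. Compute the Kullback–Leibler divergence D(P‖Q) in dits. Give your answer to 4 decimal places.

0.4561 dits

D(P‖Q) = Σ p·log₁₀(p/q).
  0.18·log₁₀(0.18/0.34) = -0.04972
  0.56·log₁₀(0.56/0.05) = 0.58756
  0.02·log₁₀(0.02/0.17) = -0.01859
  0.24·log₁₀(0.24/0.44) = -0.06318
D(P‖Q) = 0.4561 dits.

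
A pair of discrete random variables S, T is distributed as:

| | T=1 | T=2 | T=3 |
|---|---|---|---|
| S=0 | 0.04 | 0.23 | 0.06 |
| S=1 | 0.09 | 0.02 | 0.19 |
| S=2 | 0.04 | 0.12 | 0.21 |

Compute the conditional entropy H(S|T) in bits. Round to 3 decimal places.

1.343 bits

Chain rule: H(S|T) = H(S,T) − H(T).
Marginals: p(S) = (0.3300, 0.3000, 0.3700), p(T) = (0.1700, 0.3700, 0.4600).
H(S,T) = 2.8234 bits; H(T) = 1.4807 bits.
H(S|T) = 2.8234 − 1.4807 = 1.343 bits.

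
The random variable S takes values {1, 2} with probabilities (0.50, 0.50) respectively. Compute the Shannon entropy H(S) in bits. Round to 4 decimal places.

1.0000 bits

H(S) = −Σ p·log₂ p.
  −(0.50)·log₂(0.50) = 0.50000
  −(0.50)·log₂(0.50) = 0.50000
Sum: 0.50000 + 0.50000 = 1.0000 bits.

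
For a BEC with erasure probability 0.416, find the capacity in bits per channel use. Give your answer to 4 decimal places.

Binary erasure channel: capacity C = 1 − ε.
C = 1 − 0.416 = 0.5840 bits per channel use.

0.5840 bits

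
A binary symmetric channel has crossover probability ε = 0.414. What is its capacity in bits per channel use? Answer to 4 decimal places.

0.0214 bits

Binary symmetric channel: C = 1 − h₂(ε) where h₂ is the binary entropy function.
h₂(0.414) = −0.414·log₂0.414 − 0.586·log₂0.586 = 0.9786.
C = 1 − 0.9786 = 0.0214 bits per channel use.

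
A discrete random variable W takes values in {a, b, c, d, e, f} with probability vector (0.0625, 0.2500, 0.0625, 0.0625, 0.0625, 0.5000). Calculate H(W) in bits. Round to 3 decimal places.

2.000 bits

H(W) = −Σ p·log₂ p.
  −(0.0625)·log₂(0.0625) = 0.2500
  −(0.2500)·log₂(0.2500) = 0.5000
  −(0.0625)·log₂(0.0625) = 0.2500
  −(0.0625)·log₂(0.0625) = 0.2500
  −(0.0625)·log₂(0.0625) = 0.2500
  −(0.5000)·log₂(0.5000) = 0.5000
Sum: 0.2500 + 0.5000 + 0.2500 + 0.2500 + 0.2500 + 0.5000 = 2.000 bits.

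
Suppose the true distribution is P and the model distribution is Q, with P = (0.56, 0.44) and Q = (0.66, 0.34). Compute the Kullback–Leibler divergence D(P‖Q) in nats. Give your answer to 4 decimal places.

0.0214 nats

D(P‖Q) = Σ p·ln(p/q).
  0.56·ln(0.56/0.66) = -0.09201
  0.44·ln(0.44/0.34) = 0.11344
D(P‖Q) = 0.0214 nats.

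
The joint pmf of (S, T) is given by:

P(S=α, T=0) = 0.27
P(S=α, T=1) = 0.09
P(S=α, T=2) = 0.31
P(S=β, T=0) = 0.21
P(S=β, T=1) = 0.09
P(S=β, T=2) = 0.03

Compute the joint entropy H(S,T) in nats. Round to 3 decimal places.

1.583 nats

H(S,T) = −Σ p(x,y)·ln p(x,y) over all 6 cells.
  cell (α,0): −0.27·ln0.27 = 0.3535
  cell (α,1): −0.09·ln0.09 = 0.2167
  cell (α,2): −0.31·ln0.31 = 0.3631
  cell (β,0): −0.21·ln0.21 = 0.3277
  cell (β,1): −0.09·ln0.09 = 0.2167
  cell (β,2): −0.03·ln0.03 = 0.1052
Sum = 1.583 nats.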